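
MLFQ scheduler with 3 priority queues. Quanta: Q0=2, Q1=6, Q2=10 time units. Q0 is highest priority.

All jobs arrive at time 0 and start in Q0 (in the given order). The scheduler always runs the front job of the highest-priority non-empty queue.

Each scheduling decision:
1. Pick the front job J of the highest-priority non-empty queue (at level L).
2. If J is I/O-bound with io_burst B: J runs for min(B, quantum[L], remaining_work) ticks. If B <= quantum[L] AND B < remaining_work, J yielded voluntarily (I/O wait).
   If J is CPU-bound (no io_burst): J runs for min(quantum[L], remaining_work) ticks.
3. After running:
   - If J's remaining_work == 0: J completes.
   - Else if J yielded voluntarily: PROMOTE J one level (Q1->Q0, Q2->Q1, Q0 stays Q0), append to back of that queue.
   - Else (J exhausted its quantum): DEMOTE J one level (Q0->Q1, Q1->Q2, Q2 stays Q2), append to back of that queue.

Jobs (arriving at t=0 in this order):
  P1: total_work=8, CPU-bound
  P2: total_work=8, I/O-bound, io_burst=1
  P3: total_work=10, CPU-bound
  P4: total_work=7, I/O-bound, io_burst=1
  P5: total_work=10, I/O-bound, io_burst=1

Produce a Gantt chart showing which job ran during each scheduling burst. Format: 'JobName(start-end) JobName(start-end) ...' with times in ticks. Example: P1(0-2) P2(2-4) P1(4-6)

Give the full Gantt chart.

Answer: P1(0-2) P2(2-3) P3(3-5) P4(5-6) P5(6-7) P2(7-8) P4(8-9) P5(9-10) P2(10-11) P4(11-12) P5(12-13) P2(13-14) P4(14-15) P5(15-16) P2(16-17) P4(17-18) P5(18-19) P2(19-20) P4(20-21) P5(21-22) P2(22-23) P4(23-24) P5(24-25) P2(25-26) P5(26-27) P5(27-28) P5(28-29) P1(29-35) P3(35-41) P3(41-43)

Derivation:
t=0-2: P1@Q0 runs 2, rem=6, quantum used, demote→Q1. Q0=[P2,P3,P4,P5] Q1=[P1] Q2=[]
t=2-3: P2@Q0 runs 1, rem=7, I/O yield, promote→Q0. Q0=[P3,P4,P5,P2] Q1=[P1] Q2=[]
t=3-5: P3@Q0 runs 2, rem=8, quantum used, demote→Q1. Q0=[P4,P5,P2] Q1=[P1,P3] Q2=[]
t=5-6: P4@Q0 runs 1, rem=6, I/O yield, promote→Q0. Q0=[P5,P2,P4] Q1=[P1,P3] Q2=[]
t=6-7: P5@Q0 runs 1, rem=9, I/O yield, promote→Q0. Q0=[P2,P4,P5] Q1=[P1,P3] Q2=[]
t=7-8: P2@Q0 runs 1, rem=6, I/O yield, promote→Q0. Q0=[P4,P5,P2] Q1=[P1,P3] Q2=[]
t=8-9: P4@Q0 runs 1, rem=5, I/O yield, promote→Q0. Q0=[P5,P2,P4] Q1=[P1,P3] Q2=[]
t=9-10: P5@Q0 runs 1, rem=8, I/O yield, promote→Q0. Q0=[P2,P4,P5] Q1=[P1,P3] Q2=[]
t=10-11: P2@Q0 runs 1, rem=5, I/O yield, promote→Q0. Q0=[P4,P5,P2] Q1=[P1,P3] Q2=[]
t=11-12: P4@Q0 runs 1, rem=4, I/O yield, promote→Q0. Q0=[P5,P2,P4] Q1=[P1,P3] Q2=[]
t=12-13: P5@Q0 runs 1, rem=7, I/O yield, promote→Q0. Q0=[P2,P4,P5] Q1=[P1,P3] Q2=[]
t=13-14: P2@Q0 runs 1, rem=4, I/O yield, promote→Q0. Q0=[P4,P5,P2] Q1=[P1,P3] Q2=[]
t=14-15: P4@Q0 runs 1, rem=3, I/O yield, promote→Q0. Q0=[P5,P2,P4] Q1=[P1,P3] Q2=[]
t=15-16: P5@Q0 runs 1, rem=6, I/O yield, promote→Q0. Q0=[P2,P4,P5] Q1=[P1,P3] Q2=[]
t=16-17: P2@Q0 runs 1, rem=3, I/O yield, promote→Q0. Q0=[P4,P5,P2] Q1=[P1,P3] Q2=[]
t=17-18: P4@Q0 runs 1, rem=2, I/O yield, promote→Q0. Q0=[P5,P2,P4] Q1=[P1,P3] Q2=[]
t=18-19: P5@Q0 runs 1, rem=5, I/O yield, promote→Q0. Q0=[P2,P4,P5] Q1=[P1,P3] Q2=[]
t=19-20: P2@Q0 runs 1, rem=2, I/O yield, promote→Q0. Q0=[P4,P5,P2] Q1=[P1,P3] Q2=[]
t=20-21: P4@Q0 runs 1, rem=1, I/O yield, promote→Q0. Q0=[P5,P2,P4] Q1=[P1,P3] Q2=[]
t=21-22: P5@Q0 runs 1, rem=4, I/O yield, promote→Q0. Q0=[P2,P4,P5] Q1=[P1,P3] Q2=[]
t=22-23: P2@Q0 runs 1, rem=1, I/O yield, promote→Q0. Q0=[P4,P5,P2] Q1=[P1,P3] Q2=[]
t=23-24: P4@Q0 runs 1, rem=0, completes. Q0=[P5,P2] Q1=[P1,P3] Q2=[]
t=24-25: P5@Q0 runs 1, rem=3, I/O yield, promote→Q0. Q0=[P2,P5] Q1=[P1,P3] Q2=[]
t=25-26: P2@Q0 runs 1, rem=0, completes. Q0=[P5] Q1=[P1,P3] Q2=[]
t=26-27: P5@Q0 runs 1, rem=2, I/O yield, promote→Q0. Q0=[P5] Q1=[P1,P3] Q2=[]
t=27-28: P5@Q0 runs 1, rem=1, I/O yield, promote→Q0. Q0=[P5] Q1=[P1,P3] Q2=[]
t=28-29: P5@Q0 runs 1, rem=0, completes. Q0=[] Q1=[P1,P3] Q2=[]
t=29-35: P1@Q1 runs 6, rem=0, completes. Q0=[] Q1=[P3] Q2=[]
t=35-41: P3@Q1 runs 6, rem=2, quantum used, demote→Q2. Q0=[] Q1=[] Q2=[P3]
t=41-43: P3@Q2 runs 2, rem=0, completes. Q0=[] Q1=[] Q2=[]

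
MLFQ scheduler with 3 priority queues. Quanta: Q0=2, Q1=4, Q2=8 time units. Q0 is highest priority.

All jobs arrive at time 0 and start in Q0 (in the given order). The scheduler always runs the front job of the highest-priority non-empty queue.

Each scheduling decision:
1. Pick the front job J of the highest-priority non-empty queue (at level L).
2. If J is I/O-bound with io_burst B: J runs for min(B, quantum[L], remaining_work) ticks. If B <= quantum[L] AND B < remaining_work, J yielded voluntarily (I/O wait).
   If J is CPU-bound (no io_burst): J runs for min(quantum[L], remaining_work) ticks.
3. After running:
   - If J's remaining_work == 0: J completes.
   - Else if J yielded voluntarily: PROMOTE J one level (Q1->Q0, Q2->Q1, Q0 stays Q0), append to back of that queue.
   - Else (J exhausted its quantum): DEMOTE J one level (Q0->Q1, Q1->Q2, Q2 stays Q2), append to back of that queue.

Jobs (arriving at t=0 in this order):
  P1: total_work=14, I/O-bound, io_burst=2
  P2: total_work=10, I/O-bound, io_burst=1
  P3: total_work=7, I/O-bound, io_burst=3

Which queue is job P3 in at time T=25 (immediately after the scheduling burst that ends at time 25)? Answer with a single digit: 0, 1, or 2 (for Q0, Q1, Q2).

Answer: 1

Derivation:
t=0-2: P1@Q0 runs 2, rem=12, I/O yield, promote→Q0. Q0=[P2,P3,P1] Q1=[] Q2=[]
t=2-3: P2@Q0 runs 1, rem=9, I/O yield, promote→Q0. Q0=[P3,P1,P2] Q1=[] Q2=[]
t=3-5: P3@Q0 runs 2, rem=5, quantum used, demote→Q1. Q0=[P1,P2] Q1=[P3] Q2=[]
t=5-7: P1@Q0 runs 2, rem=10, I/O yield, promote→Q0. Q0=[P2,P1] Q1=[P3] Q2=[]
t=7-8: P2@Q0 runs 1, rem=8, I/O yield, promote→Q0. Q0=[P1,P2] Q1=[P3] Q2=[]
t=8-10: P1@Q0 runs 2, rem=8, I/O yield, promote→Q0. Q0=[P2,P1] Q1=[P3] Q2=[]
t=10-11: P2@Q0 runs 1, rem=7, I/O yield, promote→Q0. Q0=[P1,P2] Q1=[P3] Q2=[]
t=11-13: P1@Q0 runs 2, rem=6, I/O yield, promote→Q0. Q0=[P2,P1] Q1=[P3] Q2=[]
t=13-14: P2@Q0 runs 1, rem=6, I/O yield, promote→Q0. Q0=[P1,P2] Q1=[P3] Q2=[]
t=14-16: P1@Q0 runs 2, rem=4, I/O yield, promote→Q0. Q0=[P2,P1] Q1=[P3] Q2=[]
t=16-17: P2@Q0 runs 1, rem=5, I/O yield, promote→Q0. Q0=[P1,P2] Q1=[P3] Q2=[]
t=17-19: P1@Q0 runs 2, rem=2, I/O yield, promote→Q0. Q0=[P2,P1] Q1=[P3] Q2=[]
t=19-20: P2@Q0 runs 1, rem=4, I/O yield, promote→Q0. Q0=[P1,P2] Q1=[P3] Q2=[]
t=20-22: P1@Q0 runs 2, rem=0, completes. Q0=[P2] Q1=[P3] Q2=[]
t=22-23: P2@Q0 runs 1, rem=3, I/O yield, promote→Q0. Q0=[P2] Q1=[P3] Q2=[]
t=23-24: P2@Q0 runs 1, rem=2, I/O yield, promote→Q0. Q0=[P2] Q1=[P3] Q2=[]
t=24-25: P2@Q0 runs 1, rem=1, I/O yield, promote→Q0. Q0=[P2] Q1=[P3] Q2=[]
t=25-26: P2@Q0 runs 1, rem=0, completes. Q0=[] Q1=[P3] Q2=[]
t=26-29: P3@Q1 runs 3, rem=2, I/O yield, promote→Q0. Q0=[P3] Q1=[] Q2=[]
t=29-31: P3@Q0 runs 2, rem=0, completes. Q0=[] Q1=[] Q2=[]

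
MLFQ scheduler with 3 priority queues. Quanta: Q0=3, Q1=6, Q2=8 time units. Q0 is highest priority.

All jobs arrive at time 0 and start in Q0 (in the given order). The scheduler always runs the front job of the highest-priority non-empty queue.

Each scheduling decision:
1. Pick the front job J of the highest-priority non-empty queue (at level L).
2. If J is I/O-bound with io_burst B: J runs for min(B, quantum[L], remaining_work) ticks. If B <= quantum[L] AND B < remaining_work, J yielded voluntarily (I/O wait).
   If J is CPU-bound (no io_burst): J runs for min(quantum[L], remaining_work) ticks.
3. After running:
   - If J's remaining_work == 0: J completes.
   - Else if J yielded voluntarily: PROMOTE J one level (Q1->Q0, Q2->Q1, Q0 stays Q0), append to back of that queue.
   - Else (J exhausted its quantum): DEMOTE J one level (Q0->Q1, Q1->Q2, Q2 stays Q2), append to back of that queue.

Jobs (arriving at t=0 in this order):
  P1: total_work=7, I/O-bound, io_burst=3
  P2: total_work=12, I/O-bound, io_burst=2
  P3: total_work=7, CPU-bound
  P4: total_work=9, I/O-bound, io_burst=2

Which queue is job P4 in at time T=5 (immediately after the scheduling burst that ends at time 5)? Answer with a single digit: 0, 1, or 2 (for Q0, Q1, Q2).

Answer: 0

Derivation:
t=0-3: P1@Q0 runs 3, rem=4, I/O yield, promote→Q0. Q0=[P2,P3,P4,P1] Q1=[] Q2=[]
t=3-5: P2@Q0 runs 2, rem=10, I/O yield, promote→Q0. Q0=[P3,P4,P1,P2] Q1=[] Q2=[]
t=5-8: P3@Q0 runs 3, rem=4, quantum used, demote→Q1. Q0=[P4,P1,P2] Q1=[P3] Q2=[]
t=8-10: P4@Q0 runs 2, rem=7, I/O yield, promote→Q0. Q0=[P1,P2,P4] Q1=[P3] Q2=[]
t=10-13: P1@Q0 runs 3, rem=1, I/O yield, promote→Q0. Q0=[P2,P4,P1] Q1=[P3] Q2=[]
t=13-15: P2@Q0 runs 2, rem=8, I/O yield, promote→Q0. Q0=[P4,P1,P2] Q1=[P3] Q2=[]
t=15-17: P4@Q0 runs 2, rem=5, I/O yield, promote→Q0. Q0=[P1,P2,P4] Q1=[P3] Q2=[]
t=17-18: P1@Q0 runs 1, rem=0, completes. Q0=[P2,P4] Q1=[P3] Q2=[]
t=18-20: P2@Q0 runs 2, rem=6, I/O yield, promote→Q0. Q0=[P4,P2] Q1=[P3] Q2=[]
t=20-22: P4@Q0 runs 2, rem=3, I/O yield, promote→Q0. Q0=[P2,P4] Q1=[P3] Q2=[]
t=22-24: P2@Q0 runs 2, rem=4, I/O yield, promote→Q0. Q0=[P4,P2] Q1=[P3] Q2=[]
t=24-26: P4@Q0 runs 2, rem=1, I/O yield, promote→Q0. Q0=[P2,P4] Q1=[P3] Q2=[]
t=26-28: P2@Q0 runs 2, rem=2, I/O yield, promote→Q0. Q0=[P4,P2] Q1=[P3] Q2=[]
t=28-29: P4@Q0 runs 1, rem=0, completes. Q0=[P2] Q1=[P3] Q2=[]
t=29-31: P2@Q0 runs 2, rem=0, completes. Q0=[] Q1=[P3] Q2=[]
t=31-35: P3@Q1 runs 4, rem=0, completes. Q0=[] Q1=[] Q2=[]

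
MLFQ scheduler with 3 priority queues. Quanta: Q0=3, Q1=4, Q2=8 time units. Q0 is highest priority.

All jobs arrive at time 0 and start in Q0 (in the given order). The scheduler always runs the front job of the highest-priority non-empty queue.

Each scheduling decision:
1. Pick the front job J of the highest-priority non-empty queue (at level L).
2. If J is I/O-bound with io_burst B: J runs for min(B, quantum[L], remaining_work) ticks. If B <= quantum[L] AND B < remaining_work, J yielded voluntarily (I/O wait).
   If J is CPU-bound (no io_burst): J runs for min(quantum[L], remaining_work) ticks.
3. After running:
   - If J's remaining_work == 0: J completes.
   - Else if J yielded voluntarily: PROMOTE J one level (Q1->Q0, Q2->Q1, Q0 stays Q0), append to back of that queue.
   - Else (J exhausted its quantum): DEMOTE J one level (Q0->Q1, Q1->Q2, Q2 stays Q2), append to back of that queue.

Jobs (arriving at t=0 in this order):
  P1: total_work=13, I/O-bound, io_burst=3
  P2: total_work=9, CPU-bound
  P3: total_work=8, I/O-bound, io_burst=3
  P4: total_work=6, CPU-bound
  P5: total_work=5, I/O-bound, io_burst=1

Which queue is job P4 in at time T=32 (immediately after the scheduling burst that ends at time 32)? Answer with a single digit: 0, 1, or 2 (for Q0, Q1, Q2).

t=0-3: P1@Q0 runs 3, rem=10, I/O yield, promote→Q0. Q0=[P2,P3,P4,P5,P1] Q1=[] Q2=[]
t=3-6: P2@Q0 runs 3, rem=6, quantum used, demote→Q1. Q0=[P3,P4,P5,P1] Q1=[P2] Q2=[]
t=6-9: P3@Q0 runs 3, rem=5, I/O yield, promote→Q0. Q0=[P4,P5,P1,P3] Q1=[P2] Q2=[]
t=9-12: P4@Q0 runs 3, rem=3, quantum used, demote→Q1. Q0=[P5,P1,P3] Q1=[P2,P4] Q2=[]
t=12-13: P5@Q0 runs 1, rem=4, I/O yield, promote→Q0. Q0=[P1,P3,P5] Q1=[P2,P4] Q2=[]
t=13-16: P1@Q0 runs 3, rem=7, I/O yield, promote→Q0. Q0=[P3,P5,P1] Q1=[P2,P4] Q2=[]
t=16-19: P3@Q0 runs 3, rem=2, I/O yield, promote→Q0. Q0=[P5,P1,P3] Q1=[P2,P4] Q2=[]
t=19-20: P5@Q0 runs 1, rem=3, I/O yield, promote→Q0. Q0=[P1,P3,P5] Q1=[P2,P4] Q2=[]
t=20-23: P1@Q0 runs 3, rem=4, I/O yield, promote→Q0. Q0=[P3,P5,P1] Q1=[P2,P4] Q2=[]
t=23-25: P3@Q0 runs 2, rem=0, completes. Q0=[P5,P1] Q1=[P2,P4] Q2=[]
t=25-26: P5@Q0 runs 1, rem=2, I/O yield, promote→Q0. Q0=[P1,P5] Q1=[P2,P4] Q2=[]
t=26-29: P1@Q0 runs 3, rem=1, I/O yield, promote→Q0. Q0=[P5,P1] Q1=[P2,P4] Q2=[]
t=29-30: P5@Q0 runs 1, rem=1, I/O yield, promote→Q0. Q0=[P1,P5] Q1=[P2,P4] Q2=[]
t=30-31: P1@Q0 runs 1, rem=0, completes. Q0=[P5] Q1=[P2,P4] Q2=[]
t=31-32: P5@Q0 runs 1, rem=0, completes. Q0=[] Q1=[P2,P4] Q2=[]
t=32-36: P2@Q1 runs 4, rem=2, quantum used, demote→Q2. Q0=[] Q1=[P4] Q2=[P2]
t=36-39: P4@Q1 runs 3, rem=0, completes. Q0=[] Q1=[] Q2=[P2]
t=39-41: P2@Q2 runs 2, rem=0, completes. Q0=[] Q1=[] Q2=[]

Answer: 1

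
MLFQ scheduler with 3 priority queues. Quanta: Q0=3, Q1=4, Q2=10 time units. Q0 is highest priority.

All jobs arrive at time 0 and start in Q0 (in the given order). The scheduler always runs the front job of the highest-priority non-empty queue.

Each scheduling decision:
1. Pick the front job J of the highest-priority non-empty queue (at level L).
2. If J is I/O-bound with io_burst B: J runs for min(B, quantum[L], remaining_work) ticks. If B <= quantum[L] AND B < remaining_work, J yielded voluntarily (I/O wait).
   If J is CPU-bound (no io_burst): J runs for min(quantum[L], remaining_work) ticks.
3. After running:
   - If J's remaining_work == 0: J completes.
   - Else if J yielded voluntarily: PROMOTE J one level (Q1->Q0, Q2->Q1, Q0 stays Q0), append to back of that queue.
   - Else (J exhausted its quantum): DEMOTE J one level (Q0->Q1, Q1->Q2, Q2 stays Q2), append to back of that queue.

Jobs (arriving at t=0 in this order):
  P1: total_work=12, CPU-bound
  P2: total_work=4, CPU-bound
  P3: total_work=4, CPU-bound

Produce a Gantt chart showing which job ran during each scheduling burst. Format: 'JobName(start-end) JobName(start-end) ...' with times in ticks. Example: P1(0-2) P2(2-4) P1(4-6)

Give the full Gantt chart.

Answer: P1(0-3) P2(3-6) P3(6-9) P1(9-13) P2(13-14) P3(14-15) P1(15-20)

Derivation:
t=0-3: P1@Q0 runs 3, rem=9, quantum used, demote→Q1. Q0=[P2,P3] Q1=[P1] Q2=[]
t=3-6: P2@Q0 runs 3, rem=1, quantum used, demote→Q1. Q0=[P3] Q1=[P1,P2] Q2=[]
t=6-9: P3@Q0 runs 3, rem=1, quantum used, demote→Q1. Q0=[] Q1=[P1,P2,P3] Q2=[]
t=9-13: P1@Q1 runs 4, rem=5, quantum used, demote→Q2. Q0=[] Q1=[P2,P3] Q2=[P1]
t=13-14: P2@Q1 runs 1, rem=0, completes. Q0=[] Q1=[P3] Q2=[P1]
t=14-15: P3@Q1 runs 1, rem=0, completes. Q0=[] Q1=[] Q2=[P1]
t=15-20: P1@Q2 runs 5, rem=0, completes. Q0=[] Q1=[] Q2=[]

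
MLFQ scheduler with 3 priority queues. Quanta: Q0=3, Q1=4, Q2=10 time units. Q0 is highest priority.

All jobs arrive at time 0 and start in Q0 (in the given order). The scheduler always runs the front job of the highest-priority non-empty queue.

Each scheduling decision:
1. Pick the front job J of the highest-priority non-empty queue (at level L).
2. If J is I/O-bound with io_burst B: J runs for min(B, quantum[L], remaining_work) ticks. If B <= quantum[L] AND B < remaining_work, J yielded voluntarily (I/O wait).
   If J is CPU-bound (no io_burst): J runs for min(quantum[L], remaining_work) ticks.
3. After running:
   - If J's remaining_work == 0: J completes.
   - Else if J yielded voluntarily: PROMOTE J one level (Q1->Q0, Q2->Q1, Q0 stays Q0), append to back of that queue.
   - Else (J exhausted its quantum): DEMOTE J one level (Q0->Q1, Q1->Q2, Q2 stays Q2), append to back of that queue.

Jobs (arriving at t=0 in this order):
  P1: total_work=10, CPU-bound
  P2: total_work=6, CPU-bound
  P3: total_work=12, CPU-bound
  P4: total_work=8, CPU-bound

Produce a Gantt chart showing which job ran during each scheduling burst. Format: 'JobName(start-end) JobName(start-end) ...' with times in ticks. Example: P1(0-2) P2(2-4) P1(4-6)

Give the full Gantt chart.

t=0-3: P1@Q0 runs 3, rem=7, quantum used, demote→Q1. Q0=[P2,P3,P4] Q1=[P1] Q2=[]
t=3-6: P2@Q0 runs 3, rem=3, quantum used, demote→Q1. Q0=[P3,P4] Q1=[P1,P2] Q2=[]
t=6-9: P3@Q0 runs 3, rem=9, quantum used, demote→Q1. Q0=[P4] Q1=[P1,P2,P3] Q2=[]
t=9-12: P4@Q0 runs 3, rem=5, quantum used, demote→Q1. Q0=[] Q1=[P1,P2,P3,P4] Q2=[]
t=12-16: P1@Q1 runs 4, rem=3, quantum used, demote→Q2. Q0=[] Q1=[P2,P3,P4] Q2=[P1]
t=16-19: P2@Q1 runs 3, rem=0, completes. Q0=[] Q1=[P3,P4] Q2=[P1]
t=19-23: P3@Q1 runs 4, rem=5, quantum used, demote→Q2. Q0=[] Q1=[P4] Q2=[P1,P3]
t=23-27: P4@Q1 runs 4, rem=1, quantum used, demote→Q2. Q0=[] Q1=[] Q2=[P1,P3,P4]
t=27-30: P1@Q2 runs 3, rem=0, completes. Q0=[] Q1=[] Q2=[P3,P4]
t=30-35: P3@Q2 runs 5, rem=0, completes. Q0=[] Q1=[] Q2=[P4]
t=35-36: P4@Q2 runs 1, rem=0, completes. Q0=[] Q1=[] Q2=[]

Answer: P1(0-3) P2(3-6) P3(6-9) P4(9-12) P1(12-16) P2(16-19) P3(19-23) P4(23-27) P1(27-30) P3(30-35) P4(35-36)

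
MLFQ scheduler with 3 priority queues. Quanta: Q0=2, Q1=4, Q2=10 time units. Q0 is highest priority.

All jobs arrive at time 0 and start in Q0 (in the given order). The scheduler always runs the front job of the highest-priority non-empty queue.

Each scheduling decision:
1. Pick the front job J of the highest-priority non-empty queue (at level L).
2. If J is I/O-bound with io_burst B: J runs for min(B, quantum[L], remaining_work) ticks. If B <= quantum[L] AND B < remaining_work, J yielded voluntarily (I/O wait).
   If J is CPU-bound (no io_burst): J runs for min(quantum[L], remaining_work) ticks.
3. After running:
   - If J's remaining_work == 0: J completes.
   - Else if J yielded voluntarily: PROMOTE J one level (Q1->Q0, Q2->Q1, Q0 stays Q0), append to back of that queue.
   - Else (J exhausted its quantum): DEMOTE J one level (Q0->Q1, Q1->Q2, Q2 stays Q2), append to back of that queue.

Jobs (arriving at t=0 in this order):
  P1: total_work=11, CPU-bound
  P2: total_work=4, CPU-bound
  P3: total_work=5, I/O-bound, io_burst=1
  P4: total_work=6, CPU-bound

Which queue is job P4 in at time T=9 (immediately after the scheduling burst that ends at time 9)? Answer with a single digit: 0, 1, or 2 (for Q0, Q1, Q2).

t=0-2: P1@Q0 runs 2, rem=9, quantum used, demote→Q1. Q0=[P2,P3,P4] Q1=[P1] Q2=[]
t=2-4: P2@Q0 runs 2, rem=2, quantum used, demote→Q1. Q0=[P3,P4] Q1=[P1,P2] Q2=[]
t=4-5: P3@Q0 runs 1, rem=4, I/O yield, promote→Q0. Q0=[P4,P3] Q1=[P1,P2] Q2=[]
t=5-7: P4@Q0 runs 2, rem=4, quantum used, demote→Q1. Q0=[P3] Q1=[P1,P2,P4] Q2=[]
t=7-8: P3@Q0 runs 1, rem=3, I/O yield, promote→Q0. Q0=[P3] Q1=[P1,P2,P4] Q2=[]
t=8-9: P3@Q0 runs 1, rem=2, I/O yield, promote→Q0. Q0=[P3] Q1=[P1,P2,P4] Q2=[]
t=9-10: P3@Q0 runs 1, rem=1, I/O yield, promote→Q0. Q0=[P3] Q1=[P1,P2,P4] Q2=[]
t=10-11: P3@Q0 runs 1, rem=0, completes. Q0=[] Q1=[P1,P2,P4] Q2=[]
t=11-15: P1@Q1 runs 4, rem=5, quantum used, demote→Q2. Q0=[] Q1=[P2,P4] Q2=[P1]
t=15-17: P2@Q1 runs 2, rem=0, completes. Q0=[] Q1=[P4] Q2=[P1]
t=17-21: P4@Q1 runs 4, rem=0, completes. Q0=[] Q1=[] Q2=[P1]
t=21-26: P1@Q2 runs 5, rem=0, completes. Q0=[] Q1=[] Q2=[]

Answer: 1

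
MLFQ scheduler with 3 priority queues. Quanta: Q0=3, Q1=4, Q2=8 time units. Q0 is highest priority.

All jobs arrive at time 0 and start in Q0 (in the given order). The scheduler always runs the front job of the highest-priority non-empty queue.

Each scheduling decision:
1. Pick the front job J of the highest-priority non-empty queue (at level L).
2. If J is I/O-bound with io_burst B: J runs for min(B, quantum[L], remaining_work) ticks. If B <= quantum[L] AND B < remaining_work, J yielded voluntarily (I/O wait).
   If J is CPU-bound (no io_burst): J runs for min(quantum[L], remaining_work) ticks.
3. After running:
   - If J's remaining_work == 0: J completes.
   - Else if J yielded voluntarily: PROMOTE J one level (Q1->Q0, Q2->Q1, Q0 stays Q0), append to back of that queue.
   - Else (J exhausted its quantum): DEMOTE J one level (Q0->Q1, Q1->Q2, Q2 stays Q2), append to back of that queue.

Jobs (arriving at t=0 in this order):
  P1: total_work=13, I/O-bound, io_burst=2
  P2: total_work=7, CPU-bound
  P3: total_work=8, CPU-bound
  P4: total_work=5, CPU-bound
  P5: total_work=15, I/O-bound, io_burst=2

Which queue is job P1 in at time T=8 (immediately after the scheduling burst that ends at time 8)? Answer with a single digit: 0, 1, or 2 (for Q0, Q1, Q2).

t=0-2: P1@Q0 runs 2, rem=11, I/O yield, promote→Q0. Q0=[P2,P3,P4,P5,P1] Q1=[] Q2=[]
t=2-5: P2@Q0 runs 3, rem=4, quantum used, demote→Q1. Q0=[P3,P4,P5,P1] Q1=[P2] Q2=[]
t=5-8: P3@Q0 runs 3, rem=5, quantum used, demote→Q1. Q0=[P4,P5,P1] Q1=[P2,P3] Q2=[]
t=8-11: P4@Q0 runs 3, rem=2, quantum used, demote→Q1. Q0=[P5,P1] Q1=[P2,P3,P4] Q2=[]
t=11-13: P5@Q0 runs 2, rem=13, I/O yield, promote→Q0. Q0=[P1,P5] Q1=[P2,P3,P4] Q2=[]
t=13-15: P1@Q0 runs 2, rem=9, I/O yield, promote→Q0. Q0=[P5,P1] Q1=[P2,P3,P4] Q2=[]
t=15-17: P5@Q0 runs 2, rem=11, I/O yield, promote→Q0. Q0=[P1,P5] Q1=[P2,P3,P4] Q2=[]
t=17-19: P1@Q0 runs 2, rem=7, I/O yield, promote→Q0. Q0=[P5,P1] Q1=[P2,P3,P4] Q2=[]
t=19-21: P5@Q0 runs 2, rem=9, I/O yield, promote→Q0. Q0=[P1,P5] Q1=[P2,P3,P4] Q2=[]
t=21-23: P1@Q0 runs 2, rem=5, I/O yield, promote→Q0. Q0=[P5,P1] Q1=[P2,P3,P4] Q2=[]
t=23-25: P5@Q0 runs 2, rem=7, I/O yield, promote→Q0. Q0=[P1,P5] Q1=[P2,P3,P4] Q2=[]
t=25-27: P1@Q0 runs 2, rem=3, I/O yield, promote→Q0. Q0=[P5,P1] Q1=[P2,P3,P4] Q2=[]
t=27-29: P5@Q0 runs 2, rem=5, I/O yield, promote→Q0. Q0=[P1,P5] Q1=[P2,P3,P4] Q2=[]
t=29-31: P1@Q0 runs 2, rem=1, I/O yield, promote→Q0. Q0=[P5,P1] Q1=[P2,P3,P4] Q2=[]
t=31-33: P5@Q0 runs 2, rem=3, I/O yield, promote→Q0. Q0=[P1,P5] Q1=[P2,P3,P4] Q2=[]
t=33-34: P1@Q0 runs 1, rem=0, completes. Q0=[P5] Q1=[P2,P3,P4] Q2=[]
t=34-36: P5@Q0 runs 2, rem=1, I/O yield, promote→Q0. Q0=[P5] Q1=[P2,P3,P4] Q2=[]
t=36-37: P5@Q0 runs 1, rem=0, completes. Q0=[] Q1=[P2,P3,P4] Q2=[]
t=37-41: P2@Q1 runs 4, rem=0, completes. Q0=[] Q1=[P3,P4] Q2=[]
t=41-45: P3@Q1 runs 4, rem=1, quantum used, demote→Q2. Q0=[] Q1=[P4] Q2=[P3]
t=45-47: P4@Q1 runs 2, rem=0, completes. Q0=[] Q1=[] Q2=[P3]
t=47-48: P3@Q2 runs 1, rem=0, completes. Q0=[] Q1=[] Q2=[]

Answer: 0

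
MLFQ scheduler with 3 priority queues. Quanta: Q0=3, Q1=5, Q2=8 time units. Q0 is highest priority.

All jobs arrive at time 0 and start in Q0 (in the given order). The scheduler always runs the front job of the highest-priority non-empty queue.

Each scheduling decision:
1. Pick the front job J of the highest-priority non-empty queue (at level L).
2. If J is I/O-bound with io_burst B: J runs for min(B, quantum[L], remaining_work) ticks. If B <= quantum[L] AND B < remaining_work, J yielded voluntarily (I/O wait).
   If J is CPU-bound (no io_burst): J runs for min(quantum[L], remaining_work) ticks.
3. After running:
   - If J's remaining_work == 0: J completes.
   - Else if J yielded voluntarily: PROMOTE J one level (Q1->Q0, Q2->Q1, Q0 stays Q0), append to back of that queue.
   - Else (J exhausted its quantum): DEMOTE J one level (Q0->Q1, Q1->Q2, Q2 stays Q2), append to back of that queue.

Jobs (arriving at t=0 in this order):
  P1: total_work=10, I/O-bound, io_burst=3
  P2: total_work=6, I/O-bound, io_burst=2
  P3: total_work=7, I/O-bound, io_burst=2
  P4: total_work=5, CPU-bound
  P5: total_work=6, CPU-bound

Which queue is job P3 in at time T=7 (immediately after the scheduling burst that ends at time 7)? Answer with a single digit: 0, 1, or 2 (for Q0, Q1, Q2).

t=0-3: P1@Q0 runs 3, rem=7, I/O yield, promote→Q0. Q0=[P2,P3,P4,P5,P1] Q1=[] Q2=[]
t=3-5: P2@Q0 runs 2, rem=4, I/O yield, promote→Q0. Q0=[P3,P4,P5,P1,P2] Q1=[] Q2=[]
t=5-7: P3@Q0 runs 2, rem=5, I/O yield, promote→Q0. Q0=[P4,P5,P1,P2,P3] Q1=[] Q2=[]
t=7-10: P4@Q0 runs 3, rem=2, quantum used, demote→Q1. Q0=[P5,P1,P2,P3] Q1=[P4] Q2=[]
t=10-13: P5@Q0 runs 3, rem=3, quantum used, demote→Q1. Q0=[P1,P2,P3] Q1=[P4,P5] Q2=[]
t=13-16: P1@Q0 runs 3, rem=4, I/O yield, promote→Q0. Q0=[P2,P3,P1] Q1=[P4,P5] Q2=[]
t=16-18: P2@Q0 runs 2, rem=2, I/O yield, promote→Q0. Q0=[P3,P1,P2] Q1=[P4,P5] Q2=[]
t=18-20: P3@Q0 runs 2, rem=3, I/O yield, promote→Q0. Q0=[P1,P2,P3] Q1=[P4,P5] Q2=[]
t=20-23: P1@Q0 runs 3, rem=1, I/O yield, promote→Q0. Q0=[P2,P3,P1] Q1=[P4,P5] Q2=[]
t=23-25: P2@Q0 runs 2, rem=0, completes. Q0=[P3,P1] Q1=[P4,P5] Q2=[]
t=25-27: P3@Q0 runs 2, rem=1, I/O yield, promote→Q0. Q0=[P1,P3] Q1=[P4,P5] Q2=[]
t=27-28: P1@Q0 runs 1, rem=0, completes. Q0=[P3] Q1=[P4,P5] Q2=[]
t=28-29: P3@Q0 runs 1, rem=0, completes. Q0=[] Q1=[P4,P5] Q2=[]
t=29-31: P4@Q1 runs 2, rem=0, completes. Q0=[] Q1=[P5] Q2=[]
t=31-34: P5@Q1 runs 3, rem=0, completes. Q0=[] Q1=[] Q2=[]

Answer: 0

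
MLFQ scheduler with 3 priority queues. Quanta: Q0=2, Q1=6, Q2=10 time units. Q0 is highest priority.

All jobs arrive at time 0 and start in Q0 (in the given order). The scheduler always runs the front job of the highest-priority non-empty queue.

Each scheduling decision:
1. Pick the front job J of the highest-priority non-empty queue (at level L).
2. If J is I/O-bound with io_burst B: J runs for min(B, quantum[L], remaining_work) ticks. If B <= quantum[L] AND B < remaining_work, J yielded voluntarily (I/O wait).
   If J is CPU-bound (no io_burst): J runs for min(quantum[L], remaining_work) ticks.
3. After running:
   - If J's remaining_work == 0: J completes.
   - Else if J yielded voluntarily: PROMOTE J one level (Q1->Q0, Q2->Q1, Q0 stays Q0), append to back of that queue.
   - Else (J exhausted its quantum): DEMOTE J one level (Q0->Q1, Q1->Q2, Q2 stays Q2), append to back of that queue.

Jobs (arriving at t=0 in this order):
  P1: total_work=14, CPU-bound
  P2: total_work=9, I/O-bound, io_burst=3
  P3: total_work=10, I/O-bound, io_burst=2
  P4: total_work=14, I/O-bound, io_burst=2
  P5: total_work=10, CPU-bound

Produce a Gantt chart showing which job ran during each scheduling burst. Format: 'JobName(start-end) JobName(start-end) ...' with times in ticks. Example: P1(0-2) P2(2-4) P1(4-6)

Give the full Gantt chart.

t=0-2: P1@Q0 runs 2, rem=12, quantum used, demote→Q1. Q0=[P2,P3,P4,P5] Q1=[P1] Q2=[]
t=2-4: P2@Q0 runs 2, rem=7, quantum used, demote→Q1. Q0=[P3,P4,P5] Q1=[P1,P2] Q2=[]
t=4-6: P3@Q0 runs 2, rem=8, I/O yield, promote→Q0. Q0=[P4,P5,P3] Q1=[P1,P2] Q2=[]
t=6-8: P4@Q0 runs 2, rem=12, I/O yield, promote→Q0. Q0=[P5,P3,P4] Q1=[P1,P2] Q2=[]
t=8-10: P5@Q0 runs 2, rem=8, quantum used, demote→Q1. Q0=[P3,P4] Q1=[P1,P2,P5] Q2=[]
t=10-12: P3@Q0 runs 2, rem=6, I/O yield, promote→Q0. Q0=[P4,P3] Q1=[P1,P2,P5] Q2=[]
t=12-14: P4@Q0 runs 2, rem=10, I/O yield, promote→Q0. Q0=[P3,P4] Q1=[P1,P2,P5] Q2=[]
t=14-16: P3@Q0 runs 2, rem=4, I/O yield, promote→Q0. Q0=[P4,P3] Q1=[P1,P2,P5] Q2=[]
t=16-18: P4@Q0 runs 2, rem=8, I/O yield, promote→Q0. Q0=[P3,P4] Q1=[P1,P2,P5] Q2=[]
t=18-20: P3@Q0 runs 2, rem=2, I/O yield, promote→Q0. Q0=[P4,P3] Q1=[P1,P2,P5] Q2=[]
t=20-22: P4@Q0 runs 2, rem=6, I/O yield, promote→Q0. Q0=[P3,P4] Q1=[P1,P2,P5] Q2=[]
t=22-24: P3@Q0 runs 2, rem=0, completes. Q0=[P4] Q1=[P1,P2,P5] Q2=[]
t=24-26: P4@Q0 runs 2, rem=4, I/O yield, promote→Q0. Q0=[P4] Q1=[P1,P2,P5] Q2=[]
t=26-28: P4@Q0 runs 2, rem=2, I/O yield, promote→Q0. Q0=[P4] Q1=[P1,P2,P5] Q2=[]
t=28-30: P4@Q0 runs 2, rem=0, completes. Q0=[] Q1=[P1,P2,P5] Q2=[]
t=30-36: P1@Q1 runs 6, rem=6, quantum used, demote→Q2. Q0=[] Q1=[P2,P5] Q2=[P1]
t=36-39: P2@Q1 runs 3, rem=4, I/O yield, promote→Q0. Q0=[P2] Q1=[P5] Q2=[P1]
t=39-41: P2@Q0 runs 2, rem=2, quantum used, demote→Q1. Q0=[] Q1=[P5,P2] Q2=[P1]
t=41-47: P5@Q1 runs 6, rem=2, quantum used, demote→Q2. Q0=[] Q1=[P2] Q2=[P1,P5]
t=47-49: P2@Q1 runs 2, rem=0, completes. Q0=[] Q1=[] Q2=[P1,P5]
t=49-55: P1@Q2 runs 6, rem=0, completes. Q0=[] Q1=[] Q2=[P5]
t=55-57: P5@Q2 runs 2, rem=0, completes. Q0=[] Q1=[] Q2=[]

Answer: P1(0-2) P2(2-4) P3(4-6) P4(6-8) P5(8-10) P3(10-12) P4(12-14) P3(14-16) P4(16-18) P3(18-20) P4(20-22) P3(22-24) P4(24-26) P4(26-28) P4(28-30) P1(30-36) P2(36-39) P2(39-41) P5(41-47) P2(47-49) P1(49-55) P5(55-57)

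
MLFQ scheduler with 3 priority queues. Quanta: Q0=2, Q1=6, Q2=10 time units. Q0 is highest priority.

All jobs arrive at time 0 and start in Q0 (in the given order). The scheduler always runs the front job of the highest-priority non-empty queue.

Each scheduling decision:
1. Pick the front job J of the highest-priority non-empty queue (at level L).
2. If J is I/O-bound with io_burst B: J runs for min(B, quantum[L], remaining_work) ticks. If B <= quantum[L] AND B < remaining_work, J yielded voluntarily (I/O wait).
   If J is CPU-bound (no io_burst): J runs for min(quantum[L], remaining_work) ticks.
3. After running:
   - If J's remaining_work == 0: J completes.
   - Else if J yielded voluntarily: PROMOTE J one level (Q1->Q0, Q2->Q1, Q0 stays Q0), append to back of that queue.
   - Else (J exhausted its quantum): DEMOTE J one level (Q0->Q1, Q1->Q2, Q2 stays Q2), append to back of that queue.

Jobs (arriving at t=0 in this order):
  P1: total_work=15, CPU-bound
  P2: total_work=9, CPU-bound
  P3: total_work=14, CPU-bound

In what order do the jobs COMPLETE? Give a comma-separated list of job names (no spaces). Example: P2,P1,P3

t=0-2: P1@Q0 runs 2, rem=13, quantum used, demote→Q1. Q0=[P2,P3] Q1=[P1] Q2=[]
t=2-4: P2@Q0 runs 2, rem=7, quantum used, demote→Q1. Q0=[P3] Q1=[P1,P2] Q2=[]
t=4-6: P3@Q0 runs 2, rem=12, quantum used, demote→Q1. Q0=[] Q1=[P1,P2,P3] Q2=[]
t=6-12: P1@Q1 runs 6, rem=7, quantum used, demote→Q2. Q0=[] Q1=[P2,P3] Q2=[P1]
t=12-18: P2@Q1 runs 6, rem=1, quantum used, demote→Q2. Q0=[] Q1=[P3] Q2=[P1,P2]
t=18-24: P3@Q1 runs 6, rem=6, quantum used, demote→Q2. Q0=[] Q1=[] Q2=[P1,P2,P3]
t=24-31: P1@Q2 runs 7, rem=0, completes. Q0=[] Q1=[] Q2=[P2,P3]
t=31-32: P2@Q2 runs 1, rem=0, completes. Q0=[] Q1=[] Q2=[P3]
t=32-38: P3@Q2 runs 6, rem=0, completes. Q0=[] Q1=[] Q2=[]

Answer: P1,P2,P3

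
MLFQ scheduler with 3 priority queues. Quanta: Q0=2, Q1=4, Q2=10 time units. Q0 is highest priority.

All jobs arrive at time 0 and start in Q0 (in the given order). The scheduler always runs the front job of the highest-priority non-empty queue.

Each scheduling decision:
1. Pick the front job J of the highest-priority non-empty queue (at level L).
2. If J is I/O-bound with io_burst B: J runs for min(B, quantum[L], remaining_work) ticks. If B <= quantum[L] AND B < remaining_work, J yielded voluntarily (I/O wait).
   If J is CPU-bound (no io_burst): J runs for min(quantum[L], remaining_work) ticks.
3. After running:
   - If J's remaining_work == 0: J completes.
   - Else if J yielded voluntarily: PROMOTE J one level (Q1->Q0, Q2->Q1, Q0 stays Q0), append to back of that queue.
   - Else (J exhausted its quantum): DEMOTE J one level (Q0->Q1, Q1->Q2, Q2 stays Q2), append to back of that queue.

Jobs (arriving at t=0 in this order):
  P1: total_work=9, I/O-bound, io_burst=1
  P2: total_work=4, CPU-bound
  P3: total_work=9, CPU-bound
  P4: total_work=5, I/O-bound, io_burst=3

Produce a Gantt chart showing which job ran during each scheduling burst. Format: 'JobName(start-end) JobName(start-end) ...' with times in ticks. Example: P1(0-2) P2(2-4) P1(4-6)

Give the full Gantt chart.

t=0-1: P1@Q0 runs 1, rem=8, I/O yield, promote→Q0. Q0=[P2,P3,P4,P1] Q1=[] Q2=[]
t=1-3: P2@Q0 runs 2, rem=2, quantum used, demote→Q1. Q0=[P3,P4,P1] Q1=[P2] Q2=[]
t=3-5: P3@Q0 runs 2, rem=7, quantum used, demote→Q1. Q0=[P4,P1] Q1=[P2,P3] Q2=[]
t=5-7: P4@Q0 runs 2, rem=3, quantum used, demote→Q1. Q0=[P1] Q1=[P2,P3,P4] Q2=[]
t=7-8: P1@Q0 runs 1, rem=7, I/O yield, promote→Q0. Q0=[P1] Q1=[P2,P3,P4] Q2=[]
t=8-9: P1@Q0 runs 1, rem=6, I/O yield, promote→Q0. Q0=[P1] Q1=[P2,P3,P4] Q2=[]
t=9-10: P1@Q0 runs 1, rem=5, I/O yield, promote→Q0. Q0=[P1] Q1=[P2,P3,P4] Q2=[]
t=10-11: P1@Q0 runs 1, rem=4, I/O yield, promote→Q0. Q0=[P1] Q1=[P2,P3,P4] Q2=[]
t=11-12: P1@Q0 runs 1, rem=3, I/O yield, promote→Q0. Q0=[P1] Q1=[P2,P3,P4] Q2=[]
t=12-13: P1@Q0 runs 1, rem=2, I/O yield, promote→Q0. Q0=[P1] Q1=[P2,P3,P4] Q2=[]
t=13-14: P1@Q0 runs 1, rem=1, I/O yield, promote→Q0. Q0=[P1] Q1=[P2,P3,P4] Q2=[]
t=14-15: P1@Q0 runs 1, rem=0, completes. Q0=[] Q1=[P2,P3,P4] Q2=[]
t=15-17: P2@Q1 runs 2, rem=0, completes. Q0=[] Q1=[P3,P4] Q2=[]
t=17-21: P3@Q1 runs 4, rem=3, quantum used, demote→Q2. Q0=[] Q1=[P4] Q2=[P3]
t=21-24: P4@Q1 runs 3, rem=0, completes. Q0=[] Q1=[] Q2=[P3]
t=24-27: P3@Q2 runs 3, rem=0, completes. Q0=[] Q1=[] Q2=[]

Answer: P1(0-1) P2(1-3) P3(3-5) P4(5-7) P1(7-8) P1(8-9) P1(9-10) P1(10-11) P1(11-12) P1(12-13) P1(13-14) P1(14-15) P2(15-17) P3(17-21) P4(21-24) P3(24-27)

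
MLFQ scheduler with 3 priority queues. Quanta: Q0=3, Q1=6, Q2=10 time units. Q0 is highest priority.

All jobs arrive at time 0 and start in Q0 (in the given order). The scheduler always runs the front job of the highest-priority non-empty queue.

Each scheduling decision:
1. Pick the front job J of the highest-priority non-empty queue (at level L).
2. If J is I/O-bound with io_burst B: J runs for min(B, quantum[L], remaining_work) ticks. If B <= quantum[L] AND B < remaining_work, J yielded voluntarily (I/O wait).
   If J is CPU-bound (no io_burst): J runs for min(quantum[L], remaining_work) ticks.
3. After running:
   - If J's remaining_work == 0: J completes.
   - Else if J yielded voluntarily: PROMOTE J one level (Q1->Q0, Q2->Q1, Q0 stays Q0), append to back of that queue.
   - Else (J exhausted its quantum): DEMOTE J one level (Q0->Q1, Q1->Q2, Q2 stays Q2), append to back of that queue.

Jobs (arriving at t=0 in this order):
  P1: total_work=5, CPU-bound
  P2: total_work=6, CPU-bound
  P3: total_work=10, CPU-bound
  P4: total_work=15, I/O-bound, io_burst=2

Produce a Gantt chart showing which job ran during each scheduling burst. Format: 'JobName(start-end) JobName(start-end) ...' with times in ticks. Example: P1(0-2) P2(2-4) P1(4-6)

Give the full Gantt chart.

Answer: P1(0-3) P2(3-6) P3(6-9) P4(9-11) P4(11-13) P4(13-15) P4(15-17) P4(17-19) P4(19-21) P4(21-23) P4(23-24) P1(24-26) P2(26-29) P3(29-35) P3(35-36)

Derivation:
t=0-3: P1@Q0 runs 3, rem=2, quantum used, demote→Q1. Q0=[P2,P3,P4] Q1=[P1] Q2=[]
t=3-6: P2@Q0 runs 3, rem=3, quantum used, demote→Q1. Q0=[P3,P4] Q1=[P1,P2] Q2=[]
t=6-9: P3@Q0 runs 3, rem=7, quantum used, demote→Q1. Q0=[P4] Q1=[P1,P2,P3] Q2=[]
t=9-11: P4@Q0 runs 2, rem=13, I/O yield, promote→Q0. Q0=[P4] Q1=[P1,P2,P3] Q2=[]
t=11-13: P4@Q0 runs 2, rem=11, I/O yield, promote→Q0. Q0=[P4] Q1=[P1,P2,P3] Q2=[]
t=13-15: P4@Q0 runs 2, rem=9, I/O yield, promote→Q0. Q0=[P4] Q1=[P1,P2,P3] Q2=[]
t=15-17: P4@Q0 runs 2, rem=7, I/O yield, promote→Q0. Q0=[P4] Q1=[P1,P2,P3] Q2=[]
t=17-19: P4@Q0 runs 2, rem=5, I/O yield, promote→Q0. Q0=[P4] Q1=[P1,P2,P3] Q2=[]
t=19-21: P4@Q0 runs 2, rem=3, I/O yield, promote→Q0. Q0=[P4] Q1=[P1,P2,P3] Q2=[]
t=21-23: P4@Q0 runs 2, rem=1, I/O yield, promote→Q0. Q0=[P4] Q1=[P1,P2,P3] Q2=[]
t=23-24: P4@Q0 runs 1, rem=0, completes. Q0=[] Q1=[P1,P2,P3] Q2=[]
t=24-26: P1@Q1 runs 2, rem=0, completes. Q0=[] Q1=[P2,P3] Q2=[]
t=26-29: P2@Q1 runs 3, rem=0, completes. Q0=[] Q1=[P3] Q2=[]
t=29-35: P3@Q1 runs 6, rem=1, quantum used, demote→Q2. Q0=[] Q1=[] Q2=[P3]
t=35-36: P3@Q2 runs 1, rem=0, completes. Q0=[] Q1=[] Q2=[]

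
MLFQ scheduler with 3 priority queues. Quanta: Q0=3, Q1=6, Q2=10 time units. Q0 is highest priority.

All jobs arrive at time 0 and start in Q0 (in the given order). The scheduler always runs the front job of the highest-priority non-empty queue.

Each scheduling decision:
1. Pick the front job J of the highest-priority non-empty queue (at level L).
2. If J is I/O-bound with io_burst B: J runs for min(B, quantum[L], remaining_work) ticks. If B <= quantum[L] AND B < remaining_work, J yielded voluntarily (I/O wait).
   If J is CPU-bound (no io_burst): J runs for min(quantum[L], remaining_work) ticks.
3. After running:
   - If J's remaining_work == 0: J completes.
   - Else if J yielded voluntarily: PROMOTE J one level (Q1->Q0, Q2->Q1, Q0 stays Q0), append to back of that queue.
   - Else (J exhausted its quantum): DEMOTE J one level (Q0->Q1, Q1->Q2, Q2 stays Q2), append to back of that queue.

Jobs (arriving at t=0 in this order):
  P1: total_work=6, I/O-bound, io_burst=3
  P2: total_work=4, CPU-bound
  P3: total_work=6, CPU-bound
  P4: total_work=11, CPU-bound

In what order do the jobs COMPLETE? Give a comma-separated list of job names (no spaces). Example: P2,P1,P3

Answer: P1,P2,P3,P4

Derivation:
t=0-3: P1@Q0 runs 3, rem=3, I/O yield, promote→Q0. Q0=[P2,P3,P4,P1] Q1=[] Q2=[]
t=3-6: P2@Q0 runs 3, rem=1, quantum used, demote→Q1. Q0=[P3,P4,P1] Q1=[P2] Q2=[]
t=6-9: P3@Q0 runs 3, rem=3, quantum used, demote→Q1. Q0=[P4,P1] Q1=[P2,P3] Q2=[]
t=9-12: P4@Q0 runs 3, rem=8, quantum used, demote→Q1. Q0=[P1] Q1=[P2,P3,P4] Q2=[]
t=12-15: P1@Q0 runs 3, rem=0, completes. Q0=[] Q1=[P2,P3,P4] Q2=[]
t=15-16: P2@Q1 runs 1, rem=0, completes. Q0=[] Q1=[P3,P4] Q2=[]
t=16-19: P3@Q1 runs 3, rem=0, completes. Q0=[] Q1=[P4] Q2=[]
t=19-25: P4@Q1 runs 6, rem=2, quantum used, demote→Q2. Q0=[] Q1=[] Q2=[P4]
t=25-27: P4@Q2 runs 2, rem=0, completes. Q0=[] Q1=[] Q2=[]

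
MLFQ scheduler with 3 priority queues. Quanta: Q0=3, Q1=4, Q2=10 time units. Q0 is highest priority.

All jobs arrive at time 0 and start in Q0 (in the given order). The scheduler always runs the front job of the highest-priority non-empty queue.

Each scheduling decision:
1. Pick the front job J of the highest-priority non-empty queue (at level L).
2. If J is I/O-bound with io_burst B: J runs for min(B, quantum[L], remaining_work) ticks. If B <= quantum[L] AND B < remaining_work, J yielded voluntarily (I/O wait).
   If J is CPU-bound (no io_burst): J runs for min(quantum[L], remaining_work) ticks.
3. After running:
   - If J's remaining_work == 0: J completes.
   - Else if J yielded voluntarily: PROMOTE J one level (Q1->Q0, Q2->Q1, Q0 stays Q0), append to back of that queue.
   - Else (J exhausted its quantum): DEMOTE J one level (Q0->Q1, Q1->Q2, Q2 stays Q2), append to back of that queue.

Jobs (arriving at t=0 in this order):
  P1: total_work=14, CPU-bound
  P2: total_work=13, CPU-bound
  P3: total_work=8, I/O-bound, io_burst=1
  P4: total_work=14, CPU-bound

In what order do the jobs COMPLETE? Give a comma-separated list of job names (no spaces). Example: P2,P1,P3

t=0-3: P1@Q0 runs 3, rem=11, quantum used, demote→Q1. Q0=[P2,P3,P4] Q1=[P1] Q2=[]
t=3-6: P2@Q0 runs 3, rem=10, quantum used, demote→Q1. Q0=[P3,P4] Q1=[P1,P2] Q2=[]
t=6-7: P3@Q0 runs 1, rem=7, I/O yield, promote→Q0. Q0=[P4,P3] Q1=[P1,P2] Q2=[]
t=7-10: P4@Q0 runs 3, rem=11, quantum used, demote→Q1. Q0=[P3] Q1=[P1,P2,P4] Q2=[]
t=10-11: P3@Q0 runs 1, rem=6, I/O yield, promote→Q0. Q0=[P3] Q1=[P1,P2,P4] Q2=[]
t=11-12: P3@Q0 runs 1, rem=5, I/O yield, promote→Q0. Q0=[P3] Q1=[P1,P2,P4] Q2=[]
t=12-13: P3@Q0 runs 1, rem=4, I/O yield, promote→Q0. Q0=[P3] Q1=[P1,P2,P4] Q2=[]
t=13-14: P3@Q0 runs 1, rem=3, I/O yield, promote→Q0. Q0=[P3] Q1=[P1,P2,P4] Q2=[]
t=14-15: P3@Q0 runs 1, rem=2, I/O yield, promote→Q0. Q0=[P3] Q1=[P1,P2,P4] Q2=[]
t=15-16: P3@Q0 runs 1, rem=1, I/O yield, promote→Q0. Q0=[P3] Q1=[P1,P2,P4] Q2=[]
t=16-17: P3@Q0 runs 1, rem=0, completes. Q0=[] Q1=[P1,P2,P4] Q2=[]
t=17-21: P1@Q1 runs 4, rem=7, quantum used, demote→Q2. Q0=[] Q1=[P2,P4] Q2=[P1]
t=21-25: P2@Q1 runs 4, rem=6, quantum used, demote→Q2. Q0=[] Q1=[P4] Q2=[P1,P2]
t=25-29: P4@Q1 runs 4, rem=7, quantum used, demote→Q2. Q0=[] Q1=[] Q2=[P1,P2,P4]
t=29-36: P1@Q2 runs 7, rem=0, completes. Q0=[] Q1=[] Q2=[P2,P4]
t=36-42: P2@Q2 runs 6, rem=0, completes. Q0=[] Q1=[] Q2=[P4]
t=42-49: P4@Q2 runs 7, rem=0, completes. Q0=[] Q1=[] Q2=[]

Answer: P3,P1,P2,P4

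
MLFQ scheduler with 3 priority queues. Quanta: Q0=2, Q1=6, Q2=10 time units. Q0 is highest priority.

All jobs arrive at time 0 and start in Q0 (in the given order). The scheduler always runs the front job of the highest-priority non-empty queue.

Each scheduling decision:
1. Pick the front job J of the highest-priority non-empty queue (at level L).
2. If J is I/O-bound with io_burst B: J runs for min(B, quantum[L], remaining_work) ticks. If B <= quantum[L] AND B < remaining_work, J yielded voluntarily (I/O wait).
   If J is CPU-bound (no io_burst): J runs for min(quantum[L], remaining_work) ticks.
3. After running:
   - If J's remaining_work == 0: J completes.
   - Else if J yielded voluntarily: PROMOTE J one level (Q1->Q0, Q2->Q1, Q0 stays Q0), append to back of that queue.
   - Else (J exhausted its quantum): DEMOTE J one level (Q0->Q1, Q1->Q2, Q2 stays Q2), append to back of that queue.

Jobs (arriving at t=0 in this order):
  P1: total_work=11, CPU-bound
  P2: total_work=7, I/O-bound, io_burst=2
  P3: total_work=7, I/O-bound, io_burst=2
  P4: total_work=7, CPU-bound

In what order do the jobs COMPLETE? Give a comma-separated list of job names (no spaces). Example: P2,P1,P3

t=0-2: P1@Q0 runs 2, rem=9, quantum used, demote→Q1. Q0=[P2,P3,P4] Q1=[P1] Q2=[]
t=2-4: P2@Q0 runs 2, rem=5, I/O yield, promote→Q0. Q0=[P3,P4,P2] Q1=[P1] Q2=[]
t=4-6: P3@Q0 runs 2, rem=5, I/O yield, promote→Q0. Q0=[P4,P2,P3] Q1=[P1] Q2=[]
t=6-8: P4@Q0 runs 2, rem=5, quantum used, demote→Q1. Q0=[P2,P3] Q1=[P1,P4] Q2=[]
t=8-10: P2@Q0 runs 2, rem=3, I/O yield, promote→Q0. Q0=[P3,P2] Q1=[P1,P4] Q2=[]
t=10-12: P3@Q0 runs 2, rem=3, I/O yield, promote→Q0. Q0=[P2,P3] Q1=[P1,P4] Q2=[]
t=12-14: P2@Q0 runs 2, rem=1, I/O yield, promote→Q0. Q0=[P3,P2] Q1=[P1,P4] Q2=[]
t=14-16: P3@Q0 runs 2, rem=1, I/O yield, promote→Q0. Q0=[P2,P3] Q1=[P1,P4] Q2=[]
t=16-17: P2@Q0 runs 1, rem=0, completes. Q0=[P3] Q1=[P1,P4] Q2=[]
t=17-18: P3@Q0 runs 1, rem=0, completes. Q0=[] Q1=[P1,P4] Q2=[]
t=18-24: P1@Q1 runs 6, rem=3, quantum used, demote→Q2. Q0=[] Q1=[P4] Q2=[P1]
t=24-29: P4@Q1 runs 5, rem=0, completes. Q0=[] Q1=[] Q2=[P1]
t=29-32: P1@Q2 runs 3, rem=0, completes. Q0=[] Q1=[] Q2=[]

Answer: P2,P3,P4,P1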